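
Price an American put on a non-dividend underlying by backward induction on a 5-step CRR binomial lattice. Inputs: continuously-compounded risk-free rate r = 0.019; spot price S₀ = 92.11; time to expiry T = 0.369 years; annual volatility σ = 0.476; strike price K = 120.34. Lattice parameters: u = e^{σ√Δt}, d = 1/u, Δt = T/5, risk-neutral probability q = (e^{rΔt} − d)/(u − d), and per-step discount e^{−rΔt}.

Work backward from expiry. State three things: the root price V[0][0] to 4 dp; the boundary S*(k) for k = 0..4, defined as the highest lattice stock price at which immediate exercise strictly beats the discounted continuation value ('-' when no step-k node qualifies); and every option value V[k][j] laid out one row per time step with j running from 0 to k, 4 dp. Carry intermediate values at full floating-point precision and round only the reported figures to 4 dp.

price = 30.9767
boundary = - - 71.1195 80.9371 92.1100
tree:
30.9767
39.8677 21.1676
49.2205 29.5707 11.8728
57.8472 39.4029 18.7094 4.2948
65.4276 49.2205 28.2300 8.1629 0.0000
72.0884 57.8472 39.4029 15.5148 0.0000 0.0000

Δt=0.07380, u=1.13804, d=0.87870, q=0.47313, disc=e^(-rΔt)=0.99860
k=5 terminal: V=max(K-S,0) → 72.0884 57.8472 39.4029 15.5148 0.0000 0.0000
k=4: j=0 S=54.9124 intr=65.4276 cont=65.2589 V=65.4276[EX]; j=1 S=71.1195 intr=49.2205 cont=49.0519 V=49.2205[EX]; j=2 S=92.1100 intr=28.2300 cont=28.0614 V=28.2300[EX]; j=3 S=119.2957 intr=1.0443 cont=8.1629 V=8.1629[hold]; j=4 S=154.5051 intr=0.0000 cont=0.0000 V=0.0000[hold]  S*(4)=92.1100
k=3: j=0 S=62.4928 intr=57.8472 cont=57.6786 V=57.8472[EX]; j=1 S=80.9371 intr=39.4029 cont=39.2343 V=39.4029[EX]; j=2 S=104.8252 intr=15.5148 cont=18.7094 V=18.7094[hold]; j=3 S=135.7637 intr=0.0000 cont=4.2948 V=4.2948[hold]  S*(3)=80.9371
k=2: j=0 S=71.1195 intr=49.2205 cont=49.0519 V=49.2205[EX]; j=1 S=92.1100 intr=28.2300 cont=29.5707 V=29.5707[hold]; j=2 S=119.2957 intr=1.0443 cont=11.8728 V=11.8728[hold]  S*(2)=71.1195
k=1: j=0 S=80.9371 intr=39.4029 cont=39.8677 V=39.8677[hold]; j=1 S=104.8252 intr=15.5148 cont=21.1676 V=21.1676[hold]  S*(1)=-
k=0: j=0 S=92.1100 intr=28.2300 cont=30.9767 V=30.9767[hold]  S*(0)=-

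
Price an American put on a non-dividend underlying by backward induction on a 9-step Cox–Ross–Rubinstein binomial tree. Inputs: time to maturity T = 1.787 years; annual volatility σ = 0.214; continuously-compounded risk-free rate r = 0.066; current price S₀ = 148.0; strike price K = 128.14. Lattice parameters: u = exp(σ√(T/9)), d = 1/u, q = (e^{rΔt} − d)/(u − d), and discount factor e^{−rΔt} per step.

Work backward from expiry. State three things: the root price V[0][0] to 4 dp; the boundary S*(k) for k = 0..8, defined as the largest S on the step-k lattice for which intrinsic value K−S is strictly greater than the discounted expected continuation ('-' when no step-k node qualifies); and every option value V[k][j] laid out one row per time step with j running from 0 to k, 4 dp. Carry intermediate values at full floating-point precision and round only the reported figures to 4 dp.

Δt=0.19856, u=1.10005, d=0.90905, q=0.54524, disc=e^(-rΔt)=0.98698
k=9 terminal: V=max(K-S,0) → 65.4003 52.2177 36.2654 16.9612 0.0000 0.0000 0.0000 0.0000 0.0000 0.0000
k=8: j=0 S=69.0170 intr=59.1230 cont=57.4548 V=59.1230[EX]; j=1 S=83.5184 intr=44.6216 cont=42.9533 V=44.6216[EX]; j=2 S=101.0669 intr=27.0731 cont=25.4049 V=27.0731[EX]; j=3 S=122.3025 intr=5.8375 cont=7.6129 V=7.6129[hold]; j=4 S=148.0000 intr=0.0000 cont=0.0000 V=0.0000[hold]; j=5 S=179.0969 intr=0.0000 cont=0.0000 V=0.0000[hold]; j=6 S=216.7278 intr=0.0000 cont=0.0000 V=0.0000[hold]; j=7 S=262.2655 intr=0.0000 cont=0.0000 V=0.0000[hold]; j=8 S=317.3712 intr=0.0000 cont=0.0000 V=0.0000[hold]  S*(8)=101.0669
k=7: j=0 S=75.9223 intr=52.2177 cont=50.5495 V=52.2177[EX]; j=1 S=91.8746 intr=36.2654 cont=34.5971 V=36.2654[EX]; j=2 S=111.1788 intr=16.9612 cont=16.2483 V=16.9612[EX]; j=3 S=134.5391 intr=0.0000 cont=3.4170 V=3.4170[hold]; j=4 S=162.8077 intr=0.0000 cont=0.0000 V=0.0000[hold]; j=5 S=197.0160 intr=0.0000 cont=0.0000 V=0.0000[hold]; j=6 S=238.4119 intr=0.0000 cont=0.0000 V=0.0000[hold]; j=7 S=288.5057 intr=0.0000 cont=0.0000 V=0.0000[hold]  S*(7)=111.1788
k=6: j=0 S=83.5184 intr=44.6216 cont=42.9533 V=44.6216[EX]; j=1 S=101.0669 intr=27.0731 cont=25.4049 V=27.0731[EX]; j=2 S=122.3025 intr=5.8375 cont=9.4517 V=9.4517[hold]; j=3 S=148.0000 intr=0.0000 cont=1.5337 V=1.5337[hold]; j=4 S=179.0969 intr=0.0000 cont=0.0000 V=0.0000[hold]; j=5 S=216.7278 intr=0.0000 cont=0.0000 V=0.0000[hold]; j=6 S=262.2655 intr=0.0000 cont=0.0000 V=0.0000[hold]  S*(6)=101.0669
k=5: j=0 S=91.8746 intr=36.2654 cont=34.5971 V=36.2654[EX]; j=1 S=111.1788 intr=16.9612 cont=17.2378 V=17.2378[hold]; j=2 S=134.5391 intr=0.0000 cont=5.0676 V=5.0676[hold]; j=3 S=162.8077 intr=0.0000 cont=0.6884 V=0.6884[hold]; j=4 S=197.0160 intr=0.0000 cont=0.0000 V=0.0000[hold]; j=5 S=238.4119 intr=0.0000 cont=0.0000 V=0.0000[hold]  S*(5)=91.8746
k=4: j=0 S=101.0669 intr=27.0731 cont=25.5537 V=27.0731[EX]; j=1 S=122.3025 intr=5.8375 cont=10.4641 V=10.4641[hold]; j=2 S=148.0000 intr=0.0000 cont=2.6450 V=2.6450[hold]; j=3 S=179.0969 intr=0.0000 cont=0.3090 V=0.3090[hold]; j=4 S=216.7278 intr=0.0000 cont=0.0000 V=0.0000[hold]  S*(4)=101.0669
k=3: j=0 S=111.1788 intr=16.9612 cont=17.7827 V=17.7827[hold]; j=1 S=134.5391 intr=0.0000 cont=6.1201 V=6.1201[hold]; j=2 S=162.8077 intr=0.0000 cont=1.3534 V=1.3534[hold]; j=3 S=197.0160 intr=0.0000 cont=0.1387 V=0.1387[hold]  S*(3)=-
k=2: j=0 S=122.3025 intr=5.8375 cont=11.2750 V=11.2750[hold]; j=1 S=148.0000 intr=0.0000 cont=3.4753 V=3.4753[hold]; j=2 S=179.0969 intr=0.0000 cont=0.6821 V=0.6821[hold]  S*(2)=-
k=1: j=0 S=134.5391 intr=0.0000 cont=6.9309 V=6.9309[hold]; j=1 S=162.8077 intr=0.0000 cont=1.9269 V=1.9269[hold]  S*(1)=-
k=0: j=0 S=148.0000 intr=0.0000 cont=4.1478 V=4.1478[hold]  S*(0)=-

price = 4.1478
boundary = - - - - 101.0669 91.8746 101.0669 111.1788 101.0669
tree:
4.1478
6.9309 1.9269
11.2750 3.4753 0.6821
17.7827 6.1201 1.3534 0.1387
27.0731 10.4641 2.6450 0.3090 0.0000
36.2654 17.2378 5.0676 0.6884 0.0000 0.0000
44.6216 27.0731 9.4517 1.5337 0.0000 0.0000 0.0000
52.2177 36.2654 16.9612 3.4170 0.0000 0.0000 0.0000 0.0000
59.1230 44.6216 27.0731 7.6129 0.0000 0.0000 0.0000 0.0000 0.0000
65.4003 52.2177 36.2654 16.9612 0.0000 0.0000 0.0000 0.0000 0.0000 0.0000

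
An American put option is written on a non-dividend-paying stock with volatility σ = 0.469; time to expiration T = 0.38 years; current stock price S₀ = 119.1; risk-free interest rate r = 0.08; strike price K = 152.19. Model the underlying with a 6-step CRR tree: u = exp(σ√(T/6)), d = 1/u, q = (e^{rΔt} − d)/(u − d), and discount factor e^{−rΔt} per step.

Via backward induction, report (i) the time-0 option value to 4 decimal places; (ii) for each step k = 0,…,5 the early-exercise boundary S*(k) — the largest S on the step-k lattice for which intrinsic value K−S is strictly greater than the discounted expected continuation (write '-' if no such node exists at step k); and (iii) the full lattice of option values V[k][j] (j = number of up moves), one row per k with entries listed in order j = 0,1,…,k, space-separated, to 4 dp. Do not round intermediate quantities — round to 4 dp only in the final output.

params: Δt=0.06333 u=1.12528 d=0.88867 q=0.49200 e^(-rΔt)=0.99495
t_6 payoffs: 93.5282 77.9096 58.1326 33.0900 1.3799 0.0000 0.0000
t_5: node(5,0) S=66.0108 payoff=86.1792 vs cont=85.4101 → 86.1792 [stop]  node(5,1) S=83.5860 payoff=68.6040 vs cont=67.8348 → 68.6040 [stop]  node(5,2) S=105.8406 payoff=46.3494 vs cont=45.5802 → 46.3494 [stop]  node(5,3) S=134.0205 payoff=18.1695 vs cont=17.4004 → 18.1695 [stop]  node(5,4) S=169.7031 payoff=0.0000 vs cont=0.6974 → 0.6974 [wait]  node(5,5) S=214.8863 payoff=0.0000 vs cont=0.0000 → 0.0000 [wait]  ⇒ S*(5)=134.0205
t_4: node(4,0) S=74.2804 payoff=77.9096 vs cont=77.1405 → 77.9096 [stop]  node(4,1) S=94.0574 payoff=58.1326 vs cont=57.3634 → 58.1326 [stop]  node(4,2) S=119.1000 payoff=33.0900 vs cont=32.3209 → 33.0900 [stop]  node(4,3) S=150.8101 payoff=1.3799 vs cont=9.5250 → 9.5250 [wait]  node(4,4) S=190.9630 payoff=0.0000 vs cont=0.3525 → 0.3525 [wait]  ⇒ S*(4)=119.1000
t_3: node(3,0) S=83.5860 payoff=68.6040 vs cont=67.8348 → 68.6040 [stop]  node(3,1) S=105.8406 payoff=46.3494 vs cont=45.5802 → 46.3494 [stop]  node(3,2) S=134.0205 payoff=18.1695 vs cont=21.3875 → 21.3875 [wait]  node(3,3) S=169.7031 payoff=0.0000 vs cont=4.9868 → 4.9868 [wait]  ⇒ S*(3)=105.8406
t_2: node(2,0) S=94.0574 payoff=58.1326 vs cont=57.3634 → 58.1326 [stop]  node(2,1) S=119.1000 payoff=33.0900 vs cont=33.8961 → 33.8961 [wait]  node(2,2) S=150.8101 payoff=1.3799 vs cont=13.2511 → 13.2511 [wait]  ⇒ S*(2)=94.0574
t_1: node(1,0) S=105.8406 payoff=46.3494 vs cont=45.9748 → 46.3494 [stop]  node(1,1) S=134.0205 payoff=18.1695 vs cont=23.6189 → 23.6189 [wait]  ⇒ S*(1)=105.8406
t_0: node(0,0) S=119.1000 payoff=33.0900 vs cont=34.9884 → 34.9884 [wait]  ⇒ S*(0)=-

price = 34.9884
boundary = - 105.8406 94.0574 105.8406 119.1000 134.0205
tree:
34.9884
46.3494 23.6189
58.1326 33.8961 13.2511
68.6040 46.3494 21.3875 4.9868
77.9096 58.1326 33.0900 9.5250 0.3525
86.1792 68.6040 46.3494 18.1695 0.6974 0.0000
93.5282 77.9096 58.1326 33.0900 1.3799 0.0000 0.0000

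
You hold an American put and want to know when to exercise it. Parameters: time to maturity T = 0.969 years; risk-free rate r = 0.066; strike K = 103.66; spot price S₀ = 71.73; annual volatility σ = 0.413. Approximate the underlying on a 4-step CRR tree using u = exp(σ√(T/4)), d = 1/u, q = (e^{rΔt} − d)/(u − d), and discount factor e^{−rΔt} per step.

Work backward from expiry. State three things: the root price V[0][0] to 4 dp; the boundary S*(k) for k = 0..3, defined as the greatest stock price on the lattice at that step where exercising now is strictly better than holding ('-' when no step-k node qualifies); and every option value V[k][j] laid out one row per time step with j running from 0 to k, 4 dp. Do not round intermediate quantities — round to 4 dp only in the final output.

price = 32.3024
boundary = - 58.5356 71.7300 58.5356
tree:
32.3024
45.1244 19.9541
55.8918 31.9300 8.0838
64.6785 45.1244 16.0660 0.0000
71.8490 55.8918 31.9300 0.0000 0.0000

params: Δt=0.24225 u=1.22541 d=0.81605 q=0.48873 e^(-rΔt)=0.98414
t_4 payoffs: 71.8490 55.8918 31.9300 0.0000 0.0000
t_3: node(3,0) S=38.9815 payoff=64.6785 vs cont=63.0343 → 64.6785 [stop]  node(3,1) S=58.5356 payoff=45.1244 vs cont=43.4802 → 45.1244 [stop]  node(3,2) S=87.8985 payoff=15.7615 vs cont=16.0660 → 16.0660 [wait]  node(3,3) S=131.9907 payoff=0.0000 vs cont=0.0000 → 0.0000 [wait]  ⇒ S*(3)=58.5356
t_2: node(2,0) S=47.7682 payoff=55.8918 vs cont=54.2476 → 55.8918 [stop]  node(2,1) S=71.7300 payoff=31.9300 vs cont=30.4323 → 31.9300 [stop]  node(2,2) S=107.7116 payoff=0.0000 vs cont=8.0838 → 8.0838 [wait]  ⇒ S*(2)=71.7300
t_1: node(1,0) S=58.5356 payoff=45.1244 vs cont=43.4802 → 45.1244 [stop]  node(1,1) S=87.8985 payoff=15.7615 vs cont=19.9541 → 19.9541 [wait]  ⇒ S*(1)=58.5356
t_0: node(0,0) S=71.7300 payoff=31.9300 vs cont=32.3024 → 32.3024 [wait]  ⇒ S*(0)=-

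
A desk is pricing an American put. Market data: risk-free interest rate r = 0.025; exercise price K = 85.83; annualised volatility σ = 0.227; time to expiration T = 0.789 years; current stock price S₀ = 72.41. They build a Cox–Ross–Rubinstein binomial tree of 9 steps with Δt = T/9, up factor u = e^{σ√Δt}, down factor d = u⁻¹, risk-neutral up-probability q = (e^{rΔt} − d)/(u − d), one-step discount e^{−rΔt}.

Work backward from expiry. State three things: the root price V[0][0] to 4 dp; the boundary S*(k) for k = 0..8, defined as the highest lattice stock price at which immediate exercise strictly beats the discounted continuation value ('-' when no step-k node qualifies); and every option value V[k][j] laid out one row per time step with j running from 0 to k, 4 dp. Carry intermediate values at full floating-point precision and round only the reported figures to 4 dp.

price = 14.3566
boundary = - - 63.3023 67.7032 63.3023 67.7032 63.3023 67.7032 72.4100
tree:
14.3566
18.2490 10.5196
22.5277 14.0421 7.0365
26.6425 18.1268 10.0110 4.0872
30.4898 22.5277 13.7453 6.3135 1.8745
34.0871 26.6425 18.1268 9.4156 3.2331 0.5216
37.4505 30.4898 22.5277 13.4331 5.4316 1.0444 0.0000
40.5953 34.0871 26.6425 18.1268 8.7891 2.0914 0.0000 0.0000
43.5357 37.4505 30.4898 22.5277 13.4200 4.1879 0.0000 0.0000 0.0000
46.2849 40.5953 34.0871 26.6425 18.1268 8.3859 0.0000 0.0000 0.0000 0.0000

Δt=0.08767  u=1.06952  d=0.93500  q=0.49951  discount=0.99781
step 9 (expiry): payoffs max(K−S,0) = 46.2849 40.5953 34.0871 26.6425 18.1268 8.3859 0.0000 0.0000 0.0000 0.0000
step 8: (k=8,j=0): S=42.2943, (K−S)⁺=43.5357, hold=43.3478 ⇒ V=43.5357 exercise | (k=8,j=1): S=48.3795, (K−S)⁺=37.4505, hold=37.2626 ⇒ V=37.4505 exercise | (k=8,j=2): S=55.3402, (K−S)⁺=30.4898, hold=30.3019 ⇒ V=30.4898 exercise | (k=8,j=3): S=63.3023, (K−S)⁺=22.5277, hold=22.3398 ⇒ V=22.5277 exercise | (k=8,j=4): S=72.4100, (K−S)⁺=13.4200, hold=13.2321 ⇒ V=13.4200 exercise | (k=8,j=5): S=82.8281, (K−S)⁺=3.0019, hold=4.1879 ⇒ V=4.1879 continue | (k=8,j=6): S=94.7451, (K−S)⁺=0.0000, hold=0.0000 ⇒ V=0.0000 continue | (k=8,j=7): S=108.3767, (K−S)⁺=0.0000, hold=0.0000 ⇒ V=0.0000 continue | (k=8,j=8): S=123.9695, (K−S)⁺=0.0000, hold=0.0000 ⇒ V=0.0000 continue  boundary S*=72.4100
step 7: (k=7,j=0): S=45.2347, (K−S)⁺=40.5953, hold=40.4074 ⇒ V=40.5953 exercise | (k=7,j=1): S=51.7429, (K−S)⁺=34.0871, hold=33.8992 ⇒ V=34.0871 exercise | (k=7,j=2): S=59.1875, (K−S)⁺=26.6425, hold=26.4546 ⇒ V=26.6425 exercise | (k=7,j=3): S=67.7032, (K−S)⁺=18.1268, hold=17.9389 ⇒ V=18.1268 exercise | (k=7,j=4): S=77.4441, (K−S)⁺=8.3859, hold=8.7891 ⇒ V=8.7891 continue | (k=7,j=5): S=88.5864, (K−S)⁺=0.0000, hold=2.0914 ⇒ V=2.0914 continue | (k=7,j=6): S=101.3319, (K−S)⁺=0.0000, hold=0.0000 ⇒ V=0.0000 continue | (k=7,j=7): S=115.9112, (K−S)⁺=0.0000, hold=0.0000 ⇒ V=0.0000 continue  boundary S*=67.7032
step 6: (k=6,j=0): S=48.3795, (K−S)⁺=37.4505, hold=37.2626 ⇒ V=37.4505 exercise | (k=6,j=1): S=55.3402, (K−S)⁺=30.4898, hold=30.3019 ⇒ V=30.4898 exercise | (k=6,j=2): S=63.3023, (K−S)⁺=22.5277, hold=22.3398 ⇒ V=22.5277 exercise | (k=6,j=3): S=72.4100, (K−S)⁺=13.4200, hold=13.4331 ⇒ V=13.4331 continue | (k=6,j=4): S=82.8281, (K−S)⁺=3.0019, hold=5.4316 ⇒ V=5.4316 continue | (k=6,j=5): S=94.7451, (K−S)⁺=0.0000, hold=1.0444 ⇒ V=1.0444 continue | (k=6,j=6): S=108.3767, (K−S)⁺=0.0000, hold=0.0000 ⇒ V=0.0000 continue  boundary S*=63.3023
step 5: (k=5,j=0): S=51.7429, (K−S)⁺=34.0871, hold=33.8992 ⇒ V=34.0871 exercise | (k=5,j=1): S=59.1875, (K−S)⁺=26.6425, hold=26.4546 ⇒ V=26.6425 exercise | (k=5,j=2): S=67.7032, (K−S)⁺=18.1268, hold=17.9454 ⇒ V=18.1268 exercise | (k=5,j=3): S=77.4441, (K−S)⁺=8.3859, hold=9.4156 ⇒ V=9.4156 continue | (k=5,j=4): S=88.5864, (K−S)⁺=0.0000, hold=3.2331 ⇒ V=3.2331 continue | (k=5,j=5): S=101.3319, (K−S)⁺=0.0000, hold=0.5216 ⇒ V=0.5216 continue  boundary S*=67.7032
step 4: (k=4,j=0): S=55.3402, (K−S)⁺=30.4898, hold=30.3019 ⇒ V=30.4898 exercise | (k=4,j=1): S=63.3023, (K−S)⁺=22.5277, hold=22.3398 ⇒ V=22.5277 exercise | (k=4,j=2): S=72.4100, (K−S)⁺=13.4200, hold=13.7453 ⇒ V=13.7453 continue | (k=4,j=3): S=82.8281, (K−S)⁺=3.0019, hold=6.3135 ⇒ V=6.3135 continue | (k=4,j=4): S=94.7451, (K−S)⁺=0.0000, hold=1.8745 ⇒ V=1.8745 continue  boundary S*=63.3023
step 3: (k=3,j=0): S=59.1875, (K−S)⁺=26.6425, hold=26.4546 ⇒ V=26.6425 exercise | (k=3,j=1): S=67.7032, (K−S)⁺=18.1268, hold=18.1011 ⇒ V=18.1268 exercise | (k=3,j=2): S=77.4441, (K−S)⁺=8.3859, hold=10.0110 ⇒ V=10.0110 continue | (k=3,j=3): S=88.5864, (K−S)⁺=0.0000, hold=4.0872 ⇒ V=4.0872 continue  boundary S*=67.7032
step 2: (k=2,j=0): S=63.3023, (K−S)⁺=22.5277, hold=22.3398 ⇒ V=22.5277 exercise | (k=2,j=1): S=72.4100, (K−S)⁺=13.4200, hold=14.0421 ⇒ V=14.0421 continue | (k=2,j=2): S=82.8281, (K−S)⁺=3.0019, hold=7.0365 ⇒ V=7.0365 continue  boundary S*=63.3023
step 1: (k=1,j=0): S=67.7032, (K−S)⁺=18.1268, hold=18.2490 ⇒ V=18.2490 continue | (k=1,j=1): S=77.4441, (K−S)⁺=8.3859, hold=10.5196 ⇒ V=10.5196 continue  boundary S*=-
step 0: (k=0,j=0): S=72.4100, (K−S)⁺=13.4200, hold=14.3566 ⇒ V=14.3566 continue  boundary S*=-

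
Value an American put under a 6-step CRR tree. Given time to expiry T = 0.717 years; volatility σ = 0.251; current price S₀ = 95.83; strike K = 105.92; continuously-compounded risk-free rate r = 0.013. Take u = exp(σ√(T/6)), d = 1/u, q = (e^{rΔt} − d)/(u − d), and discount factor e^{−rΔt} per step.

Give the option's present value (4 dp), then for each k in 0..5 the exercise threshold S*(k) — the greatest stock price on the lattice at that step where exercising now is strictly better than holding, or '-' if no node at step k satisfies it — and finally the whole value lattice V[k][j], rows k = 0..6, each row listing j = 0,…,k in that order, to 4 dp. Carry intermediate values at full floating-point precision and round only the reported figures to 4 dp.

price = 14.2648
boundary = - - - 73.8675 80.5631 87.8656
tree:
14.2648
19.4444 8.8600
25.5068 13.1272 4.3981
32.0525 18.7004 7.3047 1.3537
38.1916 25.3569 11.7557 2.6444 0.0000
43.8205 32.0525 18.0544 5.1654 0.0000 0.0000
48.9816 38.1916 25.3569 10.0900 0.0000 0.0000 0.0000

Δt=0.11950  u=1.09064  d=0.91689  q=0.48727  discount=0.99845
step 6 (expiry): payoffs max(K−S,0) = 48.9816 38.1916 25.3569 10.0900 0.0000 0.0000 0.0000
step 5: (k=5,j=0): S=62.0995, (K−S)⁺=43.8205, hold=43.6561 ⇒ V=43.8205 exercise | (k=5,j=1): S=73.8675, (K−S)⁺=32.0525, hold=31.8881 ⇒ V=32.0525 exercise | (k=5,j=2): S=87.8656, (K−S)⁺=18.0544, hold=17.8900 ⇒ V=18.0544 exercise | (k=5,j=3): S=104.5163, (K−S)⁺=1.4037, hold=5.1654 ⇒ V=5.1654 continue | (k=5,j=4): S=124.3225, (K−S)⁺=0.0000, hold=0.0000 ⇒ V=0.0000 continue | (k=5,j=5): S=147.8819, (K−S)⁺=0.0000, hold=0.0000 ⇒ V=0.0000 continue  boundary S*=87.8656
step 4: (k=4,j=0): S=67.7284, (K−S)⁺=38.1916, hold=38.0272 ⇒ V=38.1916 exercise | (k=4,j=1): S=80.5631, (K−S)⁺=25.3569, hold=25.1925 ⇒ V=25.3569 exercise | (k=4,j=2): S=95.8300, (K−S)⁺=10.0900, hold=11.7557 ⇒ V=11.7557 continue | (k=4,j=3): S=113.9900, (K−S)⁺=0.0000, hold=2.6444 ⇒ V=2.6444 continue | (k=4,j=4): S=135.5914, (K−S)⁺=0.0000, hold=0.0000 ⇒ V=0.0000 continue  boundary S*=80.5631
step 3: (k=3,j=0): S=73.8675, (K−S)⁺=32.0525, hold=31.8881 ⇒ V=32.0525 exercise | (k=3,j=1): S=87.8656, (K−S)⁺=18.0544, hold=18.7004 ⇒ V=18.7004 continue | (k=3,j=2): S=104.5163, (K−S)⁺=1.4037, hold=7.3047 ⇒ V=7.3047 continue | (k=3,j=3): S=124.3225, (K−S)⁺=0.0000, hold=1.3537 ⇒ V=1.3537 continue  boundary S*=73.8675
step 2: (k=2,j=0): S=80.5631, (K−S)⁺=25.3569, hold=25.5068 ⇒ V=25.5068 continue | (k=2,j=1): S=95.8300, (K−S)⁺=10.0900, hold=13.1272 ⇒ V=13.1272 continue | (k=2,j=2): S=113.9900, (K−S)⁺=0.0000, hold=4.3981 ⇒ V=4.3981 continue  boundary S*=-
step 1: (k=1,j=0): S=87.8656, (K−S)⁺=18.0544, hold=19.4444 ⇒ V=19.4444 continue | (k=1,j=1): S=104.5163, (K−S)⁺=1.4037, hold=8.8600 ⇒ V=8.8600 continue  boundary S*=-
step 0: (k=0,j=0): S=95.8300, (K−S)⁺=10.0900, hold=14.2648 ⇒ V=14.2648 continue  boundary S*=-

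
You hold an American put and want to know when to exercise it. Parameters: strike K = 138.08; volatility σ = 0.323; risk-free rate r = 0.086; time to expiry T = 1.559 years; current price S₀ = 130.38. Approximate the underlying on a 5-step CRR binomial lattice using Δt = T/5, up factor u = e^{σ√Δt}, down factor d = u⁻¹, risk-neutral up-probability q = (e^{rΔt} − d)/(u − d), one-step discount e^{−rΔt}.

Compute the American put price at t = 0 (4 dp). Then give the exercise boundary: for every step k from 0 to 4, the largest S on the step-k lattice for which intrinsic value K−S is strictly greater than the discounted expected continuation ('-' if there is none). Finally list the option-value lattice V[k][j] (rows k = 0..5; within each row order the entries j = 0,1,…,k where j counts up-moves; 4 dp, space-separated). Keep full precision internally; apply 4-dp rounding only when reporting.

params: Δt=0.31180 u=1.19765 d=0.83497 q=0.52997 e^(-rΔt)=0.97354
t_5 payoffs: 85.1668 62.1833 29.2167 0.0000 0.0000 0.0000
t_4: node(4,0) S=63.3714 payoff=74.7086 vs cont=71.0552 → 74.7086 [stop]  node(4,1) S=90.8975 payoff=47.1825 vs cont=43.5291 → 47.1825 [stop]  node(4,2) S=130.3800 payoff=7.7000 vs cont=13.3694 → 13.3694 [wait]  node(4,3) S=187.0121 payoff=0.0000 vs cont=0.0000 → 0.0000 [wait]  node(4,4) S=268.2432 payoff=0.0000 vs cont=0.0000 → 0.0000 [wait]  ⇒ S*(4)=90.8975
t_3: node(3,0) S=75.8967 payoff=62.1833 vs cont=58.5299 → 62.1833 [stop]  node(3,1) S=108.8633 payoff=29.2167 vs cont=28.4884 → 29.2167 [stop]  node(3,2) S=156.1494 payoff=0.0000 vs cont=6.1178 → 6.1178 [wait]  node(3,3) S=223.9748 payoff=0.0000 vs cont=0.0000 → 0.0000 [wait]  ⇒ S*(3)=108.8633
t_2: node(2,0) S=90.8975 payoff=47.1825 vs cont=43.5291 → 47.1825 [stop]  node(2,1) S=130.3800 payoff=7.7000 vs cont=16.5259 → 16.5259 [wait]  node(2,2) S=187.0121 payoff=0.0000 vs cont=2.7995 → 2.7995 [wait]  ⇒ S*(2)=90.8975
t_1: node(1,0) S=108.8633 payoff=29.2167 vs cont=30.1170 → 30.1170 [wait]  node(1,1) S=156.1494 payoff=0.0000 vs cont=9.0066 → 9.0066 [wait]  ⇒ S*(1)=-
t_0: node(0,0) S=130.3800 payoff=7.7000 vs cont=18.4283 → 18.4283 [wait]  ⇒ S*(0)=-

price = 18.4283
boundary = - - 90.8975 108.8633 90.8975
tree:
18.4283
30.1170 9.0066
47.1825 16.5259 2.7995
62.1833 29.2167 6.1178 0.0000
74.7086 47.1825 13.3694 0.0000 0.0000
85.1668 62.1833 29.2167 0.0000 0.0000 0.0000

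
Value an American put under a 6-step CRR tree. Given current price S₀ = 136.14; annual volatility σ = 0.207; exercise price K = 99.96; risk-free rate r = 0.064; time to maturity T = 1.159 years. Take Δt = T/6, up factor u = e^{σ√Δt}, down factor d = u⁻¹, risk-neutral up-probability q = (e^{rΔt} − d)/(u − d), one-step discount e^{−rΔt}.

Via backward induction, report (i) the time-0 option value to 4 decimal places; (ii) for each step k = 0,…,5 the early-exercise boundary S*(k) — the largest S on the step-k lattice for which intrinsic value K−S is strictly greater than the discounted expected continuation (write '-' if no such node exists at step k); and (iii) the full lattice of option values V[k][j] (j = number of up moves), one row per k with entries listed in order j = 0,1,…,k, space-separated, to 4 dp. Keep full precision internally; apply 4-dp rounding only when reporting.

Δt=0.19317  u=1.09524  d=0.91304  q=0.54554  discount=0.98771
step 6 (expiry): payoffs max(K−S,0) = 21.0888 5.3492 0.0000 0.0000 0.0000 0.0000 0.0000
step 5: (k=5,j=0): S=86.3832, (K−S)⁺=13.5768, hold=12.3486 ⇒ V=13.5768 exercise | (k=5,j=1): S=103.6220, (K−S)⁺=0.0000, hold=2.4011 ⇒ V=2.4011 continue | (k=5,j=2): S=124.3010, (K−S)⁺=0.0000, hold=0.0000 ⇒ V=0.0000 continue | (k=5,j=3): S=149.1066, (K−S)⁺=0.0000, hold=0.0000 ⇒ V=0.0000 continue | (k=5,j=4): S=178.8626, (K−S)⁺=0.0000, hold=0.0000 ⇒ V=0.0000 continue | (k=5,j=5): S=214.5567, (K−S)⁺=0.0000, hold=0.0000 ⇒ V=0.0000 continue  boundary S*=86.3832
step 4: (k=4,j=0): S=94.6108, (K−S)⁺=5.3492, hold=7.3881 ⇒ V=7.3881 continue | (k=4,j=1): S=113.4915, (K−S)⁺=0.0000, hold=1.0778 ⇒ V=1.0778 continue | (k=4,j=2): S=136.1400, (K−S)⁺=0.0000, hold=0.0000 ⇒ V=0.0000 continue | (k=4,j=3): S=163.3083, (K−S)⁺=0.0000, hold=0.0000 ⇒ V=0.0000 continue | (k=4,j=4): S=195.8983, (K−S)⁺=0.0000, hold=0.0000 ⇒ V=0.0000 continue  boundary S*=-
step 3: (k=3,j=0): S=103.6220, (K−S)⁺=0.0000, hold=3.8971 ⇒ V=3.8971 continue | (k=3,j=1): S=124.3010, (K−S)⁺=0.0000, hold=0.4838 ⇒ V=0.4838 continue | (k=3,j=2): S=149.1066, (K−S)⁺=0.0000, hold=0.0000 ⇒ V=0.0000 continue | (k=3,j=3): S=178.8626, (K−S)⁺=0.0000, hold=0.0000 ⇒ V=0.0000 continue  boundary S*=-
step 2: (k=2,j=0): S=113.4915, (K−S)⁺=0.0000, hold=2.0100 ⇒ V=2.0100 continue | (k=2,j=1): S=136.1400, (K−S)⁺=0.0000, hold=0.2172 ⇒ V=0.2172 continue | (k=2,j=2): S=163.3083, (K−S)⁺=0.0000, hold=0.0000 ⇒ V=0.0000 continue  boundary S*=-
step 1: (k=1,j=0): S=124.3010, (K−S)⁺=0.0000, hold=1.0192 ⇒ V=1.0192 continue | (k=1,j=1): S=149.1066, (K−S)⁺=0.0000, hold=0.0975 ⇒ V=0.0975 continue  boundary S*=-
step 0: (k=0,j=0): S=136.1400, (K−S)⁺=0.0000, hold=0.5100 ⇒ V=0.5100 continue  boundary S*=-

price = 0.5100
boundary = - - - - - 86.3832
tree:
0.5100
1.0192 0.0975
2.0100 0.2172 0.0000
3.8971 0.4838 0.0000 0.0000
7.3881 1.0778 0.0000 0.0000 0.0000
13.5768 2.4011 0.0000 0.0000 0.0000 0.0000
21.0888 5.3492 0.0000 0.0000 0.0000 0.0000 0.0000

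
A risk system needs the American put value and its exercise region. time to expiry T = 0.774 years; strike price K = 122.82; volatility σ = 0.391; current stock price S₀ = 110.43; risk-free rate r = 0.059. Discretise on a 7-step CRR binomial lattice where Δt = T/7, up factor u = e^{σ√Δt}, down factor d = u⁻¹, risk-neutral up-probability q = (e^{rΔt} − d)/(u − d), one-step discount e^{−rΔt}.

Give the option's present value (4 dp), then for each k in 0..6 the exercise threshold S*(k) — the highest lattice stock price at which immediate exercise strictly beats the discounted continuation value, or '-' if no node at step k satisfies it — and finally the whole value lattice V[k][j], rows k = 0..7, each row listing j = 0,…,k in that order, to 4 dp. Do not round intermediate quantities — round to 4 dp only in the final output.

price = 20.0225
boundary = - - 85.1444 74.7637 85.1444 96.9665 85.1444
tree:
20.0225
27.9876 12.0856
37.6756 18.3820 5.7616
48.0563 26.9425 9.8099 1.6690
57.1714 37.6756 16.2467 3.3111 0.0000
65.1752 48.0563 25.8535 6.5688 0.0000 0.0000
72.2032 57.1714 37.6756 13.0317 0.0000 0.0000 0.0000
78.3744 65.1752 48.0563 25.8535 0.0000 0.0000 0.0000 0.0000

Δt=0.11057  u=1.13885  d=0.87808  q=0.49264  discount=0.99350
step 7 (expiry): payoffs max(K−S,0) = 78.3744 65.1752 48.0563 25.8535 0.0000 0.0000 0.0000 0.0000
step 6: (k=6,j=0): S=50.6168, (K−S)⁺=72.2032, hold=71.4046 ⇒ V=72.2032 exercise | (k=6,j=1): S=65.6486, (K−S)⁺=57.1714, hold=56.3728 ⇒ V=57.1714 exercise | (k=6,j=2): S=85.1444, (K−S)⁺=37.6756, hold=36.8769 ⇒ V=37.6756 exercise | (k=6,j=3): S=110.4300, (K−S)⁺=12.3900, hold=13.0317 ⇒ V=13.0317 continue | (k=6,j=4): S=143.2247, (K−S)⁺=0.0000, hold=0.0000 ⇒ V=0.0000 continue | (k=6,j=5): S=185.7585, (K−S)⁺=0.0000, hold=0.0000 ⇒ V=0.0000 continue | (k=6,j=6): S=240.9237, (K−S)⁺=0.0000, hold=0.0000 ⇒ V=0.0000 continue  boundary S*=85.1444
step 5: (k=5,j=0): S=57.6448, (K−S)⁺=65.1752, hold=64.3766 ⇒ V=65.1752 exercise | (k=5,j=1): S=74.7637, (K−S)⁺=48.0563, hold=47.2577 ⇒ V=48.0563 exercise | (k=5,j=2): S=96.9665, (K−S)⁺=25.8535, hold=25.3690 ⇒ V=25.8535 exercise | (k=5,j=3): S=125.7629, (K−S)⁺=0.0000, hold=6.5688 ⇒ V=6.5688 continue | (k=5,j=4): S=163.1110, (K−S)⁺=0.0000, hold=0.0000 ⇒ V=0.0000 continue | (k=5,j=5): S=211.5505, (K−S)⁺=0.0000, hold=0.0000 ⇒ V=0.0000 continue  boundary S*=96.9665
step 4: (k=4,j=0): S=65.6486, (K−S)⁺=57.1714, hold=56.3728 ⇒ V=57.1714 exercise | (k=4,j=1): S=85.1444, (K−S)⁺=37.6756, hold=36.8769 ⇒ V=37.6756 exercise | (k=4,j=2): S=110.4300, (K−S)⁺=12.3900, hold=16.2467 ⇒ V=16.2467 continue | (k=4,j=3): S=143.2247, (K−S)⁺=0.0000, hold=3.3111 ⇒ V=3.3111 continue | (k=4,j=4): S=185.7585, (K−S)⁺=0.0000, hold=0.0000 ⇒ V=0.0000 continue  boundary S*=85.1444
step 3: (k=3,j=0): S=74.7637, (K−S)⁺=48.0563, hold=47.2577 ⇒ V=48.0563 exercise | (k=3,j=1): S=96.9665, (K−S)⁺=25.8535, hold=26.9425 ⇒ V=26.9425 continue | (k=3,j=2): S=125.7629, (K−S)⁺=0.0000, hold=9.8099 ⇒ V=9.8099 continue | (k=3,j=3): S=163.1110, (K−S)⁺=0.0000, hold=1.6690 ⇒ V=1.6690 continue  boundary S*=74.7637
step 2: (k=2,j=0): S=85.1444, (K−S)⁺=37.6756, hold=37.4099 ⇒ V=37.6756 exercise | (k=2,j=1): S=110.4300, (K−S)⁺=12.3900, hold=18.3820 ⇒ V=18.3820 continue | (k=2,j=2): S=143.2247, (K−S)⁺=0.0000, hold=5.7616 ⇒ V=5.7616 continue  boundary S*=85.1444
step 1: (k=1,j=0): S=96.9665, (K−S)⁺=25.8535, hold=27.9876 ⇒ V=27.9876 continue | (k=1,j=1): S=125.7629, (K−S)⁺=0.0000, hold=12.0856 ⇒ V=12.0856 continue  boundary S*=-
step 0: (k=0,j=0): S=110.4300, (K−S)⁺=12.3900, hold=20.0225 ⇒ V=20.0225 continue  boundary S*=-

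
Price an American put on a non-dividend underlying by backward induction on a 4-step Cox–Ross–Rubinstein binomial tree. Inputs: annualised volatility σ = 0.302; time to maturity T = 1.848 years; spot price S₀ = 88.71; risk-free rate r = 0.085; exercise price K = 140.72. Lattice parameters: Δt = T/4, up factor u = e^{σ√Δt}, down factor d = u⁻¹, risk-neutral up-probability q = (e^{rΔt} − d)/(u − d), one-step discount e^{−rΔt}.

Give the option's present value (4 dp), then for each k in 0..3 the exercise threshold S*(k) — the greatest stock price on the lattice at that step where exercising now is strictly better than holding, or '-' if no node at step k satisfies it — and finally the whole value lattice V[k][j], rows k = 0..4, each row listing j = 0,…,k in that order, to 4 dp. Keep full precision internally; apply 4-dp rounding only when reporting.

Δt=0.46200  u=1.22786  d=0.81443  q=0.54574  discount=0.96149
step 4 (expiry): payoffs max(K−S,0) = 101.6917 81.8795 52.0100 6.9777 0.0000
step 3: (k=3,j=0): S=47.9213, (K−S)⁺=92.7987, hold=87.3798 ⇒ V=92.7987 exercise | (k=3,j=1): S=72.2478, (K−S)⁺=68.4722, hold=63.0533 ⇒ V=68.4722 exercise | (k=3,j=2): S=108.9233, (K−S)⁺=31.7967, hold=26.3777 ⇒ V=31.7967 exercise | (k=3,j=3): S=164.2166, (K−S)⁺=0.0000, hold=3.0476 ⇒ V=3.0476 continue  boundary S*=108.9233
step 2: (k=2,j=0): S=58.8405, (K−S)⁺=81.8795, hold=76.4605 ⇒ V=81.8795 exercise | (k=2,j=1): S=88.7100, (K−S)⁺=52.0100, hold=46.5910 ⇒ V=52.0100 exercise | (k=2,j=2): S=133.7423, (K−S)⁺=6.9777, hold=15.4870 ⇒ V=15.4870 continue  boundary S*=88.7100
step 1: (k=1,j=0): S=72.2478, (K−S)⁺=68.4722, hold=63.0533 ⇒ V=68.4722 exercise | (k=1,j=1): S=108.9233, (K−S)⁺=31.7967, hold=30.8428 ⇒ V=31.7967 exercise  boundary S*=108.9233
step 0: (k=0,j=0): S=88.7100, (K−S)⁺=52.0100, hold=46.5910 ⇒ V=52.0100 exercise  boundary S*=88.7100

price = 52.0100
boundary = 88.7100 108.9233 88.7100 108.9233
tree:
52.0100
68.4722 31.7967
81.8795 52.0100 15.4870
92.7987 68.4722 31.7967 3.0476
101.6917 81.8795 52.0100 6.9777 0.0000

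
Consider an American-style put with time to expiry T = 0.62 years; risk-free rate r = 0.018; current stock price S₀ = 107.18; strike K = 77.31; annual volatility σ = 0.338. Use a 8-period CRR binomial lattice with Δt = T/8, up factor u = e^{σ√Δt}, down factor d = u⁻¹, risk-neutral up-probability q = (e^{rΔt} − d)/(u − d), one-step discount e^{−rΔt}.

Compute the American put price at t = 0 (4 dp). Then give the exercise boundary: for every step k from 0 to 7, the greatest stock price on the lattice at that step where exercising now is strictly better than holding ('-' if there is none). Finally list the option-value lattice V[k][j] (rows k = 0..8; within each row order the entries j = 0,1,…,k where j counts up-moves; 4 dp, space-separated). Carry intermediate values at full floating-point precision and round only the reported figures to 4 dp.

price = 1.2137
boundary = - - - - - - 60.9430 66.9559
tree:
1.2137
1.9821 0.3977
3.1842 0.7058 0.0702
5.0142 1.2416 0.1363 0.0000
7.7027 2.1612 0.2644 0.0000 0.0000
11.4649 3.7124 0.5131 0.0000 0.0000 0.0000
16.3670 6.2697 0.9955 0.0000 0.0000 0.0000 0.0000
21.8400 10.3541 1.9316 0.0000 0.0000 0.0000 0.0000 0.0000
26.8214 16.3670 3.7480 0.0000 0.0000 0.0000 0.0000 0.0000 0.0000

params: Δt=0.07750 u=1.09866 d=0.91020 q=0.48390 e^(-rΔt)=0.99861
t_8 payoffs: 26.8214 16.3670 3.7480 0.0000 0.0000 0.0000 0.0000 0.0000 0.0000
t_7: node(7,0) S=55.4700 payoff=21.8400 vs cont=21.7322 → 21.8400 [stop]  node(7,1) S=66.9559 payoff=10.3541 vs cont=10.2464 → 10.3541 [stop]  node(7,2) S=80.8200 payoff=0.0000 vs cont=1.9316 → 1.9316 [wait]  node(7,3) S=97.5548 payoff=0.0000 vs cont=0.0000 → 0.0000 [wait]  node(7,4) S=117.7548 payoff=0.0000 vs cont=0.0000 → 0.0000 [wait]  node(7,5) S=142.1376 payoff=0.0000 vs cont=0.0000 → 0.0000 [wait]  node(7,6) S=171.5690 payoff=0.0000 vs cont=0.0000 → 0.0000 [wait]  node(7,7) S=207.0947 payoff=0.0000 vs cont=0.0000 → 0.0000 [wait]  ⇒ S*(7)=66.9559
t_6: node(6,0) S=60.9430 payoff=16.3670 vs cont=16.2593 → 16.3670 [stop]  node(6,1) S=73.5620 payoff=3.7480 vs cont=6.2697 → 6.2697 [wait]  node(6,2) S=88.7940 payoff=0.0000 vs cont=0.9955 → 0.9955 [wait]  node(6,3) S=107.1800 payoff=0.0000 vs cont=0.0000 → 0.0000 [wait]  node(6,4) S=129.3731 payoff=0.0000 vs cont=0.0000 → 0.0000 [wait]  node(6,5) S=156.1615 payoff=0.0000 vs cont=0.0000 → 0.0000 [wait]  node(6,6) S=188.4968 payoff=0.0000 vs cont=0.0000 → 0.0000 [wait]  ⇒ S*(6)=60.9430
t_5: node(5,0) S=66.9559 payoff=10.3541 vs cont=11.4649 → 11.4649 [wait]  node(5,1) S=80.8200 payoff=0.0000 vs cont=3.7124 → 3.7124 [wait]  node(5,2) S=97.5548 payoff=0.0000 vs cont=0.5131 → 0.5131 [wait]  node(5,3) S=117.7548 payoff=0.0000 vs cont=0.0000 → 0.0000 [wait]  node(5,4) S=142.1376 payoff=0.0000 vs cont=0.0000 → 0.0000 [wait]  node(5,5) S=171.5690 payoff=0.0000 vs cont=0.0000 → 0.0000 [wait]  ⇒ S*(5)=-
t_4: node(4,0) S=73.5620 payoff=3.7480 vs cont=7.7027 → 7.7027 [wait]  node(4,1) S=88.7940 payoff=0.0000 vs cont=2.1612 → 2.1612 [wait]  node(4,2) S=107.1800 payoff=0.0000 vs cont=0.2644 → 0.2644 [wait]  node(4,3) S=129.3731 payoff=0.0000 vs cont=0.0000 → 0.0000 [wait]  node(4,4) S=156.1615 payoff=0.0000 vs cont=0.0000 → 0.0000 [wait]  ⇒ S*(4)=-
t_3: node(3,0) S=80.8200 payoff=0.0000 vs cont=5.0142 → 5.0142 [wait]  node(3,1) S=97.5548 payoff=0.0000 vs cont=1.2416 → 1.2416 [wait]  node(3,2) S=117.7548 payoff=0.0000 vs cont=0.1363 → 0.1363 [wait]  node(3,3) S=142.1376 payoff=0.0000 vs cont=0.0000 → 0.0000 [wait]  ⇒ S*(3)=-
t_2: node(2,0) S=88.7940 payoff=0.0000 vs cont=3.1842 → 3.1842 [wait]  node(2,1) S=107.1800 payoff=0.0000 vs cont=0.7058 → 0.7058 [wait]  node(2,2) S=129.3731 payoff=0.0000 vs cont=0.0702 → 0.0702 [wait]  ⇒ S*(2)=-
t_1: node(1,0) S=97.5548 payoff=0.0000 vs cont=1.9821 → 1.9821 [wait]  node(1,1) S=117.7548 payoff=0.0000 vs cont=0.3977 → 0.3977 [wait]  ⇒ S*(1)=-
t_0: node(0,0) S=107.1800 payoff=0.0000 vs cont=1.2137 → 1.2137 [wait]  ⇒ S*(0)=-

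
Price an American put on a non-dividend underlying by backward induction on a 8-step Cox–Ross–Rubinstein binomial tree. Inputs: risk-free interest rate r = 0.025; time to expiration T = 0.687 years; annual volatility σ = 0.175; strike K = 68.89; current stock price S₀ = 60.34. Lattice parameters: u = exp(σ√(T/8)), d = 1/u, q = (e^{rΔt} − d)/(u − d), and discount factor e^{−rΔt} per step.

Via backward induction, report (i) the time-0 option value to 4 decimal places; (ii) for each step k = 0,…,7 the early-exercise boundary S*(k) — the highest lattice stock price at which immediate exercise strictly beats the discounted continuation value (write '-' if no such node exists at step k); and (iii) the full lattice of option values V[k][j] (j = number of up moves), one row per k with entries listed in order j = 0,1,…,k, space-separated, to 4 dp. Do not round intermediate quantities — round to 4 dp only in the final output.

Δt=0.08588  u=1.05262  d=0.95001  q=0.50813  discount=0.99786
step 8 (expiry): payoffs max(K−S,0) = 28.8558 24.5318 19.7406 14.4320 8.5500 2.0327 0.0000 0.0000 0.0000
step 7: (k=7,j=0): S=42.1408, (K−S)⁺=26.7492, hold=26.6015 ⇒ V=26.7492 exercise | (k=7,j=1): S=46.6924, (K−S)⁺=22.1976, hold=22.0499 ⇒ V=22.1976 exercise | (k=7,j=2): S=51.7356, (K−S)⁺=17.1544, hold=17.0066 ⇒ V=17.1544 exercise | (k=7,j=3): S=57.3236, (K−S)⁺=11.5664, hold=11.4187 ⇒ V=11.5664 exercise | (k=7,j=4): S=63.5151, (K−S)⁺=5.3749, hold=5.2271 ⇒ V=5.3749 exercise | (k=7,j=5): S=70.3754, (K−S)⁺=0.0000, hold=0.9977 ⇒ V=0.9977 continue | (k=7,j=6): S=77.9766, (K−S)⁺=0.0000, hold=0.0000 ⇒ V=0.0000 continue | (k=7,j=7): S=86.3989, (K−S)⁺=0.0000, hold=0.0000 ⇒ V=0.0000 continue  boundary S*=63.5151
step 6: (k=6,j=0): S=44.3582, (K−S)⁺=24.5318, hold=24.3840 ⇒ V=24.5318 exercise | (k=6,j=1): S=49.1494, (K−S)⁺=19.7406, hold=19.5929 ⇒ V=19.7406 exercise | (k=6,j=2): S=54.4580, (K−S)⁺=14.4320, hold=14.2843 ⇒ V=14.4320 exercise | (k=6,j=3): S=60.3400, (K−S)⁺=8.5500, hold=8.4023 ⇒ V=8.5500 exercise | (k=6,j=4): S=66.8573, (K−S)⁺=2.0327, hold=3.1439 ⇒ V=3.1439 continue | (k=6,j=5): S=74.0786, (K−S)⁺=0.0000, hold=0.4897 ⇒ V=0.4897 continue | (k=6,j=6): S=82.0798, (K−S)⁺=0.0000, hold=0.0000 ⇒ V=0.0000 continue  boundary S*=60.3400
step 5: (k=5,j=0): S=46.6924, (K−S)⁺=22.1976, hold=22.0499 ⇒ V=22.1976 exercise | (k=5,j=1): S=51.7356, (K−S)⁺=17.1544, hold=17.0066 ⇒ V=17.1544 exercise | (k=5,j=2): S=57.3236, (K−S)⁺=11.5664, hold=11.4187 ⇒ V=11.5664 exercise | (k=5,j=3): S=63.5151, (K−S)⁺=5.3749, hold=5.7906 ⇒ V=5.7906 continue | (k=5,j=4): S=70.3754, (K−S)⁺=0.0000, hold=1.7914 ⇒ V=1.7914 continue | (k=5,j=5): S=77.9766, (K−S)⁺=0.0000, hold=0.2403 ⇒ V=0.2403 continue  boundary S*=57.3236
step 4: (k=4,j=0): S=49.1494, (K−S)⁺=19.7406, hold=19.5929 ⇒ V=19.7406 exercise | (k=4,j=1): S=54.4580, (K−S)⁺=14.4320, hold=14.2843 ⇒ V=14.4320 exercise | (k=4,j=2): S=60.3400, (K−S)⁺=8.5500, hold=8.6130 ⇒ V=8.6130 continue | (k=4,j=3): S=66.8573, (K−S)⁺=2.0327, hold=3.7504 ⇒ V=3.7504 continue | (k=4,j=4): S=74.0786, (K−S)⁺=0.0000, hold=1.0011 ⇒ V=1.0011 continue  boundary S*=54.4580
step 3: (k=3,j=0): S=51.7356, (K−S)⁺=17.1544, hold=17.0066 ⇒ V=17.1544 exercise | (k=3,j=1): S=57.3236, (K−S)⁺=11.5664, hold=11.4506 ⇒ V=11.5664 exercise | (k=3,j=2): S=63.5151, (K−S)⁺=5.3749, hold=6.1290 ⇒ V=6.1290 continue | (k=3,j=3): S=70.3754, (K−S)⁺=0.0000, hold=2.3484 ⇒ V=2.3484 continue  boundary S*=57.3236
step 2: (k=2,j=0): S=54.4580, (K−S)⁺=14.4320, hold=14.2843 ⇒ V=14.4320 exercise | (k=2,j=1): S=60.3400, (K−S)⁺=8.5500, hold=8.7847 ⇒ V=8.7847 continue | (k=2,j=2): S=66.8573, (K−S)⁺=2.0327, hold=4.1990 ⇒ V=4.1990 continue  boundary S*=54.4580
step 1: (k=1,j=0): S=57.3236, (K−S)⁺=11.5664, hold=11.5376 ⇒ V=11.5664 exercise | (k=1,j=1): S=63.5151, (K−S)⁺=5.3749, hold=6.4407 ⇒ V=6.4407 continue  boundary S*=57.3236
step 0: (k=0,j=0): S=60.3400, (K−S)⁺=8.5500, hold=8.9427 ⇒ V=8.9427 continue  boundary S*=-

price = 8.9427
boundary = - 57.3236 54.4580 57.3236 54.4580 57.3236 60.3400 63.5151
tree:
8.9427
11.5664 6.4407
14.4320 8.7847 4.1990
17.1544 11.5664 6.1290 2.3484
19.7406 14.4320 8.6130 3.7504 1.0011
22.1976 17.1544 11.5664 5.7906 1.7914 0.2403
24.5318 19.7406 14.4320 8.5500 3.1439 0.4897 0.0000
26.7492 22.1976 17.1544 11.5664 5.3749 0.9977 0.0000 0.0000
28.8558 24.5318 19.7406 14.4320 8.5500 2.0327 0.0000 0.0000 0.0000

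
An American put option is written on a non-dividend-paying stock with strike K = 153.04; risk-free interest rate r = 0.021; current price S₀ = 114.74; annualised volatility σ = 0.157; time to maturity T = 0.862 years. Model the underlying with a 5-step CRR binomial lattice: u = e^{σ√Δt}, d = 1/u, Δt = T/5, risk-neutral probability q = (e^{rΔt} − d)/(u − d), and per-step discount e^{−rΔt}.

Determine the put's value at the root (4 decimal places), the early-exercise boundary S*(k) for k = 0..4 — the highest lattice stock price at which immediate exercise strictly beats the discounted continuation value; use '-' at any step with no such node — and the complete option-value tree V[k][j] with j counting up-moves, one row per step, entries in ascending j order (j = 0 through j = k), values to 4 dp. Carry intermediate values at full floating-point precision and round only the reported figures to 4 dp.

Δt=0.17240  u=1.06736  d=0.93689  q=0.51151  discount=0.99639
step 5 (expiry): payoffs max(K−S,0) = 70.2151 58.6812 45.5411 30.5711 13.5165 0.0000
step 4: (k=4,j=0): S=88.4039, (K−S)⁺=64.6361, hold=64.0830 ⇒ V=64.6361 exercise | (k=4,j=1): S=100.7148, (K−S)⁺=52.3252, hold=51.7722 ⇒ V=52.3252 exercise | (k=4,j=2): S=114.7400, (K−S)⁺=38.3000, hold=37.7469 ⇒ V=38.3000 exercise | (k=4,j=3): S=130.7183, (K−S)⁺=22.3217, hold=21.7686 ⇒ V=22.3217 exercise | (k=4,j=4): S=148.9218, (K−S)⁺=4.1182, hold=6.5788 ⇒ V=6.5788 continue  boundary S*=130.7183
step 3: (k=3,j=0): S=94.3588, (K−S)⁺=58.6812, hold=58.1281 ⇒ V=58.6812 exercise | (k=3,j=1): S=107.4989, (K−S)⁺=45.5411, hold=44.9880 ⇒ V=45.5411 exercise | (k=3,j=2): S=122.4689, (K−S)⁺=30.5711, hold=30.0181 ⇒ V=30.5711 exercise | (k=3,j=3): S=139.5235, (K−S)⁺=13.5165, hold=14.2175 ⇒ V=14.2175 continue  boundary S*=122.4689
step 2: (k=2,j=0): S=100.7148, (K−S)⁺=52.3252, hold=51.7722 ⇒ V=52.3252 exercise | (k=2,j=1): S=114.7400, (K−S)⁺=38.3000, hold=37.7469 ⇒ V=38.3000 exercise | (k=2,j=2): S=130.7183, (K−S)⁺=22.3217, hold=22.1259 ⇒ V=22.3217 exercise  boundary S*=130.7183
step 1: (k=1,j=0): S=107.4989, (K−S)⁺=45.5411, hold=44.9880 ⇒ V=45.5411 exercise | (k=1,j=1): S=122.4689, (K−S)⁺=30.5711, hold=30.0181 ⇒ V=30.5711 exercise  boundary S*=122.4689
step 0: (k=0,j=0): S=114.7400, (K−S)⁺=38.3000, hold=37.7469 ⇒ V=38.3000 exercise  boundary S*=114.7400

price = 38.3000
boundary = 114.7400 122.4689 130.7183 122.4689 130.7183
tree:
38.3000
45.5411 30.5711
52.3252 38.3000 22.3217
58.6812 45.5411 30.5711 14.2175
64.6361 52.3252 38.3000 22.3217 6.5788
70.2151 58.6812 45.5411 30.5711 13.5165 0.0000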